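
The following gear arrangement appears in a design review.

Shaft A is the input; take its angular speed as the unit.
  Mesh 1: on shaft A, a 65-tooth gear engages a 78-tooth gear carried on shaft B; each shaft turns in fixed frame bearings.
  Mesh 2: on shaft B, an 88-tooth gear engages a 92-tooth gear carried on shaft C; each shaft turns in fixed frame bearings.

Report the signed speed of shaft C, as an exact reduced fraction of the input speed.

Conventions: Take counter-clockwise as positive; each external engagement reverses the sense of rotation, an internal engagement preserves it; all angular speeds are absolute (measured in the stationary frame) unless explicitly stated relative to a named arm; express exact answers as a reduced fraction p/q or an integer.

55/69

2-mesh fixed-axis compound train (all bearings frame-fixed)
mesh 1 [65T→78T]: |ω|/ω_in = 1×65/78 = 5/6, sense flips to −
mesh 2 [88T→92T]: |ω|/ω_in = (5/6)×88/92 = 55/69, sense flips to +
signed output speed (× input speed) = 55/69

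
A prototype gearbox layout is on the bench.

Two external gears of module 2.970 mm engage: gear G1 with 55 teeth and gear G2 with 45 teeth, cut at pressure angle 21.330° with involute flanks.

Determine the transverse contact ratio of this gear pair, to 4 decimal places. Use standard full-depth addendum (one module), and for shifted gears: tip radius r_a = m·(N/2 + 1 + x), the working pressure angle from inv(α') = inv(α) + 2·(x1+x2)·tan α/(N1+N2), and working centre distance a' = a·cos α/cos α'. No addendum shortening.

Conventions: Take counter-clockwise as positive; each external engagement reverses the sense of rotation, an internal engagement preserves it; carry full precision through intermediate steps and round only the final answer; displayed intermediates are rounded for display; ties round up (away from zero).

class = single-mesh tooth geometry [involute pair 55T × 45T, m = 2.970]
base radii: r_b1 = 76.080336, r_b2 = 62.247548
tip radii: r_a1 = 84.645000, r_a2 = 69.795000
no profile shift: α' = α, a' = a
action lengths: √(r_a1²−r_b1²) = 37.102001, √(r_a2²−r_b2²) = 31.568732
base pitch p_b = π·m·cos α = 8.691397
CR = (37.102001 + 31.568732 − 148.500000·sin 21.33000°)/8.691397 = 1.686206
contact ratio ≈ 1.6862

1.6862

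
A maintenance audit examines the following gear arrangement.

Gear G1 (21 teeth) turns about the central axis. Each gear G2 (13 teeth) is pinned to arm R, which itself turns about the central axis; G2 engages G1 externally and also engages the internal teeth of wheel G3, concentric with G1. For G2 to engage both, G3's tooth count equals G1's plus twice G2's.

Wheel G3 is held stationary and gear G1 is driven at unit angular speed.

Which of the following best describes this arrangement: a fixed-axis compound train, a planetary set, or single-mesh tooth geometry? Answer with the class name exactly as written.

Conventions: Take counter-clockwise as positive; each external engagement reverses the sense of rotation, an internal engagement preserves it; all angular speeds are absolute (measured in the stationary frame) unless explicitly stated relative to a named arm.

topology: planetary set — G1 21T / G2 13T / G3 47T, arm = carrier (Willis)
classification: planetary set

planetary set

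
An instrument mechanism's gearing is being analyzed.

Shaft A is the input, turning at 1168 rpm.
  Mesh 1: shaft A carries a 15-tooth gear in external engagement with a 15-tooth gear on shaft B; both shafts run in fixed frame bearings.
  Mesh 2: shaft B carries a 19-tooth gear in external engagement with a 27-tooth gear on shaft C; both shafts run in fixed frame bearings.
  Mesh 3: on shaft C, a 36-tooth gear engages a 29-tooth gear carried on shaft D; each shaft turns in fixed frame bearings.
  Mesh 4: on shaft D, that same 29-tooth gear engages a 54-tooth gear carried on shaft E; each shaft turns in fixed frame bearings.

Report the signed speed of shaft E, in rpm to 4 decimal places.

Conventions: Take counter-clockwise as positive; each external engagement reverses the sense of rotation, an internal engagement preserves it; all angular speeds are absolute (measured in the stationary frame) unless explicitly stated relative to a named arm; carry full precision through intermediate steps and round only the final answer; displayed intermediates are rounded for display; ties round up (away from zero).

topology: fixed-axis compound train — 4 meshes, A→E
mesh 1 [15T→15T]: ω = 1168.0000×15/15 = 1168.0000 rpm, sense flips to −
mesh 2 [19T→27T]: ω = 1168.0000×19/27 = 821.9259 rpm, sense flips to +
mesh 3 [36T→29T]: ω = 821.9259×36/29 = 1020.3218 rpm, sense flips to −
mesh 4 [29T→54T]: ω = 1020.3218×29/54 = 547.9506 rpm, sense flips to +
signed output speed = +547.9506 rpm

+547.9506 rpm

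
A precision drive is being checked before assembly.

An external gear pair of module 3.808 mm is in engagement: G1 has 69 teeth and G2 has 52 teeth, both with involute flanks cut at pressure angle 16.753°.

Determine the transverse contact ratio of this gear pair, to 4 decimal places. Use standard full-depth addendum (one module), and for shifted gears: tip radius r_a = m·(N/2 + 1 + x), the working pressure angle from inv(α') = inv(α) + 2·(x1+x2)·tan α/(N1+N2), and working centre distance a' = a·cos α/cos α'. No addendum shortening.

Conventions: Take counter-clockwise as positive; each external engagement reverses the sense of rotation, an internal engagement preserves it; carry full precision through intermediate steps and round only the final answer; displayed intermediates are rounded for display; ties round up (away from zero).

recognized (one external pair, fixed centres): single-mesh tooth geometry, m = 3.808, N1 = 69, N2 = 52
base radii: r_b1 = 125.799912, r_b2 = 94.805731
tip radii: r_a1 = 135.184000, r_a2 = 102.816000
no profile shift: α' = α, a' = a
action lengths: √(r_a1²−r_b1²) = 49.488341, √(r_a2²−r_b2²) = 39.786973
base pitch p_b = π·m·cos α = 11.455423
CR = (49.488341 + 39.786973 − 230.384000·sin 16.75300°)/11.455423 = 1.996256
contact ratio ≈ 1.9963

1.9963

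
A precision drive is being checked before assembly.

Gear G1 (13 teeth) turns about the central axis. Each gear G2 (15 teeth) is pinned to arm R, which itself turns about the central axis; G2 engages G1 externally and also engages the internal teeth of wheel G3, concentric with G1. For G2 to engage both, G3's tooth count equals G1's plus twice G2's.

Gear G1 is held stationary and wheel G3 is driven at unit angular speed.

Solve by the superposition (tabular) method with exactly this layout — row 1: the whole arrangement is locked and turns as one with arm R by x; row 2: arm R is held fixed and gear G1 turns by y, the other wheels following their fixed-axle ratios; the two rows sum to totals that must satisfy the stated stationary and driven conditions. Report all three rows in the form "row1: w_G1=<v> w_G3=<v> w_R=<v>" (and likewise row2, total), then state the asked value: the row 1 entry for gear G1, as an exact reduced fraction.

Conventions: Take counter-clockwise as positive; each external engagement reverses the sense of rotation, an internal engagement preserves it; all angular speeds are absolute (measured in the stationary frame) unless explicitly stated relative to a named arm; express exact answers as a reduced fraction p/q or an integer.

row1: w_G1=43/56 w_G3=43/56 w_R=43/56
row2: w_G1=-43/56 w_G3=13/56 w_R=0
total: w_G1=0 w_G3=1 w_R=43/56
asked value: 43/56

planetary set (13T centre, 15T on arm, 43T internal) — Willis relation
row 1: whole set turns with the arm by x
row 2 — arm fixed, fixed-axis ratios: sun y, ring −(13/43)·y, arm 0
boundary: total ω_sun = x + y = 0 and total ω_ring = x − (13/43)·y = 1  ⇒  y = -43/56, x = 43/56
row 2 ring = −(13/43)·(-43/56) = 13/56
totals (row 1 + row 2): sun 43/56 + (-43/56) = 0, ring 43/56 + 13/56 = 1, arm 43/56 + 0 = 43/56
asked cell (row1, sun) = 43/56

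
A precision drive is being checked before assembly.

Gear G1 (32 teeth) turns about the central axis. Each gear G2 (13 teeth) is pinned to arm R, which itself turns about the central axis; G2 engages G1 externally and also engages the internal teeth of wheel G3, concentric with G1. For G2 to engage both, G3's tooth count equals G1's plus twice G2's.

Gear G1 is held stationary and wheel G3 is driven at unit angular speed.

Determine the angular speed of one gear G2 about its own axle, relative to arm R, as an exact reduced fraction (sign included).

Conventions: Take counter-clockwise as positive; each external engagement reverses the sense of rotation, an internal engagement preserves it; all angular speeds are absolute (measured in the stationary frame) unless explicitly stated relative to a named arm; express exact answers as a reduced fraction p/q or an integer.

928/585

recognized (axles ride arm R): planetary set, 32/13/58 teeth
ring teeth: 32 + 2·13 = 58
32(ω_sun−ω_arm) = −58(ω_ring−ω_arm),  ω_sun = 0, ω_ring = 1
32(0−ω_arm) = −58(1−ω_arm)  ⇒  90·ω_arm = 58  ⇒  ω_arm = 29/45
sun–planet mesh: 32·(0−29/45) = −13·(ω_p−ω_arm)  ⇒  ω_p−ω_arm = 928/585
exact speed ratio = 928/585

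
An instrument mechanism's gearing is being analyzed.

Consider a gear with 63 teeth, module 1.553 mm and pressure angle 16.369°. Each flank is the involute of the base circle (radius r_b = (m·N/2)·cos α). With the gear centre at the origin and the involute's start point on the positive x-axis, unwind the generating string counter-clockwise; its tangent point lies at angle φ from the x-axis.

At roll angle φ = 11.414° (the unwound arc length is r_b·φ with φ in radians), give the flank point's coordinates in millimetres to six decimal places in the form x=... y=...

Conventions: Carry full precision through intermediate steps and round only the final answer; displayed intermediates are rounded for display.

single-mesh involute tooth geometry (63T wheel at module 1.553)
pitch radius r_p = m·N/2 = 1.553·63/2 = 48.919500
base radius r_b = r_p·cos α = 48.919500·cos 16.369° = 46.936626
roll angle φ = 11.414° = 0.19921188 rad
x = r_b·(cos φ + φ·sin φ) = 47.858755
y = r_b·(sin φ − φ·cos φ) = 0.123200

x=47.858755 y=0.123200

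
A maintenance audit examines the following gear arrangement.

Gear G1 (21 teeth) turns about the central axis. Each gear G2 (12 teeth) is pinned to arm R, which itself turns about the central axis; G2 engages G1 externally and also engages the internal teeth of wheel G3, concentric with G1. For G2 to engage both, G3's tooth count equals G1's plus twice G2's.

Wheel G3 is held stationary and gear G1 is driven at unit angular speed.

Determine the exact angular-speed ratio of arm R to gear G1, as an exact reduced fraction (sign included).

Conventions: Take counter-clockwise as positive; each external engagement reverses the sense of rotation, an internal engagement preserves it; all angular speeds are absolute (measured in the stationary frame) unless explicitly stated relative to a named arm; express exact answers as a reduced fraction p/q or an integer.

7/22

topology: planetary set — G1 21T / G2 12T / G3 45T, arm = carrier (Willis)
ring teeth: 21 + 2·12 = 45
21(ω_sun−ω_arm) = −45(ω_ring−ω_arm),  ω_ring = 0, ω_sun = 1
21(1−ω_arm) = −45(0−ω_arm)  ⇒  66·ω_arm = 21  ⇒  ω_arm = 7/22
ω_out/ω_in = 7/22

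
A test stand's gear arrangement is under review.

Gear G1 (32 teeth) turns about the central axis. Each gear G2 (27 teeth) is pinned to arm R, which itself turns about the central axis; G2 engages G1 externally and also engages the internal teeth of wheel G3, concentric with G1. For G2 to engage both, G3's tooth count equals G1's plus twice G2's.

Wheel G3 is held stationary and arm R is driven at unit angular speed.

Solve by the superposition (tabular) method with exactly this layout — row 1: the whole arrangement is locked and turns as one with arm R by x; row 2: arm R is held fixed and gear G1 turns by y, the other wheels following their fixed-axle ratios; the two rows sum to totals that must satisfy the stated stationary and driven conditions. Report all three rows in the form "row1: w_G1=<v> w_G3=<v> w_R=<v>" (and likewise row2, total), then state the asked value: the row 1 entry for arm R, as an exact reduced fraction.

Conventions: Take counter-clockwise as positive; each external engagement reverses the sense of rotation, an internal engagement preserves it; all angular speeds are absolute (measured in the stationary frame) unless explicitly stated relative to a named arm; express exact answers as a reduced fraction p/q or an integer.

planetary set (32T centre, 27T on arm, 86T internal) — Willis relation
row 1 — lock + rotate with arm: ω_sun = ω_ring = ω_arm = x
row 2 (arm held, sun turns y): ω_ring = −(32/86)·y, ω_arm = 0
boundary: total ω_ring = x − (32/86)·y = 0 and total ω_arm = x = 1  ⇒  y = 43/16, x = 1
row 2 ring = −(32/86)·43/16 = -1
totals (row 1 + row 2): sun 1 + 43/16 = 59/16, ring 1 + (-1) = 0, arm 1 + 0 = 1
asked cell (row1, arm) = 1

row1: w_G1=1 w_G3=1 w_R=1
row2: w_G1=43/16 w_G3=-1 w_R=0
total: w_G1=59/16 w_G3=0 w_R=1
asked value: 1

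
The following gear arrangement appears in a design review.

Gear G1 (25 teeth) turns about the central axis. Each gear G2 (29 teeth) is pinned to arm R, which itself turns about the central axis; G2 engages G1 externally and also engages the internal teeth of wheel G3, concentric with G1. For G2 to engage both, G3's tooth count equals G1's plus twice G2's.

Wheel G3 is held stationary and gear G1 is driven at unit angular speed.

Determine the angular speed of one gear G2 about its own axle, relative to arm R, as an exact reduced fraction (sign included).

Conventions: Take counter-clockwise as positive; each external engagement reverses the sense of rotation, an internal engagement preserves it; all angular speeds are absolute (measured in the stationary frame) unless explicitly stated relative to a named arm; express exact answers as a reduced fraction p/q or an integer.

planetary set (25T centre, 29T on arm, 83T internal) — Willis relation
ring teeth: 25 + 2·29 = 83
25(ω_sun−ω_arm) = −83(ω_ring−ω_arm),  ω_ring = 0, ω_sun = 1
25(1−ω_arm) = −83(0−ω_arm)  ⇒  108·ω_arm = 25  ⇒  ω_arm = 25/108
sun–planet mesh: 25·(1−25/108) = −29·(ω_p−ω_arm)  ⇒  ω_p−ω_arm = -2075/3132
exact speed ratio = -2075/3132

-2075/3132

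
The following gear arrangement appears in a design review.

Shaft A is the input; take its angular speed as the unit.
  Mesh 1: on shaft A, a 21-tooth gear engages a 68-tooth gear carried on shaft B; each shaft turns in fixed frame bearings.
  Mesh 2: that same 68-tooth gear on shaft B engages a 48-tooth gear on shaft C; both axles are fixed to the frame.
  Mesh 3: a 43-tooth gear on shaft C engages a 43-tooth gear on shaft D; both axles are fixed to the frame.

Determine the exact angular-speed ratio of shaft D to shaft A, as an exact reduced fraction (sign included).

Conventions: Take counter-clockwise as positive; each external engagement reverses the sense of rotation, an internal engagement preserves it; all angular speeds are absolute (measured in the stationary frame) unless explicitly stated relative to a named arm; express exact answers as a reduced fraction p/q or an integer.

class = fixed-axis compound train [3 meshes; 3 ratios multiply, 3 sense flips]
mesh 1 [21T→68T]: running ratio 21/68, sense −
mesh 2 [68T→48T]: running ratio 7/16, sense +
mesh 3 [43T→43T]: running ratio 7/16, sense −
ω_out/ω_in = -7/16

-7/16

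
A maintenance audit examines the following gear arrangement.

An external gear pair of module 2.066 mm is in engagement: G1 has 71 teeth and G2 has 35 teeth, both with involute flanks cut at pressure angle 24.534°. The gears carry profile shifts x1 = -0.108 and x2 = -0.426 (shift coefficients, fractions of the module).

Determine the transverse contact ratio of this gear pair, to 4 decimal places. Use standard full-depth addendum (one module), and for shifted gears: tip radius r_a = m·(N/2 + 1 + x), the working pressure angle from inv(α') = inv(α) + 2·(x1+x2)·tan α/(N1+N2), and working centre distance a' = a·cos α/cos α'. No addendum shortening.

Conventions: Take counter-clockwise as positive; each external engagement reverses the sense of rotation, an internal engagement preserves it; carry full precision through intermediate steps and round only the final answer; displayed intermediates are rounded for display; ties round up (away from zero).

1.6374

recognized (one external pair, fixed centres): single-mesh tooth geometry, m = 2.066, N1 = 71, N2 = 35
base radii: r_b1 = 66.721229, r_b2 = 32.890747
tip radii: r_a1 = 75.185872, r_a2 = 37.340884
inv(α') = inv(24.534°) + 2·(-0.108-0.426)·tan α/(71+35) = 0.02364515  ⇒  α' = 23.18782°
a' = a·cos α / cos α' = 109.4980·cos 24.534°/cos 23.18782° = 108.365876
action lengths: √(r_a1²−r_b1²) = 34.658230, √(r_a2²−r_b2²) = 17.678812
base pitch p_b = π·m·cos α = 5.904533
CR = (34.658230 + 17.678812 − 108.365876·sin 23.18782°)/5.904533 = 1.637445
contact ratio ≈ 1.6374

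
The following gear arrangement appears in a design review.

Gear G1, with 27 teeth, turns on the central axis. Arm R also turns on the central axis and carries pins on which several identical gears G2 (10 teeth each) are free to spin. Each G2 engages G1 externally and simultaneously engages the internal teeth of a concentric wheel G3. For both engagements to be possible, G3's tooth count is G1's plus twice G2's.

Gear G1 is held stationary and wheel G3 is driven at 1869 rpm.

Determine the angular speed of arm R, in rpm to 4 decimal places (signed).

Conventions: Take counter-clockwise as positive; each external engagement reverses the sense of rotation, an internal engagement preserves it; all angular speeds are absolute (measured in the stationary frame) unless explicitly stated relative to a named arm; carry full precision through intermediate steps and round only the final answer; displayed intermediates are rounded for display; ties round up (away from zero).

+1187.0676 rpm

class = planetary set [G3 = 27+2·10 = 47; Willis about the carrier]
normalise by the input: solve with ω_ring = 1, then scale by 1869 rpm
ring teeth: 27 + 2·10 = 47
27(ω_sun−ω_arm) = −47(ω_ring−ω_arm),  ω_sun = 0, ω_ring = 1
27(0−ω_arm) = −47(1−ω_arm)  ⇒  74·ω_arm = 47  ⇒  ω_arm = 47/74
scale: ω_arm = 47/74 × 1869 rpm = +1187.0676 rpm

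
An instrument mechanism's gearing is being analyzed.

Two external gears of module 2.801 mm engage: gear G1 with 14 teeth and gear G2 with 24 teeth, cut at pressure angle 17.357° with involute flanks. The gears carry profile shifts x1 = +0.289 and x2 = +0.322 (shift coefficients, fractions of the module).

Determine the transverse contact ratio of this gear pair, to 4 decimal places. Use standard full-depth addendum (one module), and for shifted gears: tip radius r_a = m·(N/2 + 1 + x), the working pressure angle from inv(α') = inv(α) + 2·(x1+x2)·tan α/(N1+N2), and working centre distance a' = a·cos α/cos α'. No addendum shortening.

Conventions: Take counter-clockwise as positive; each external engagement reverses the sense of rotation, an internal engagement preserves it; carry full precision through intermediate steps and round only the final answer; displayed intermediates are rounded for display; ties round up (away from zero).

1.4782

recognized (one external pair, fixed centres): single-mesh tooth geometry, m = 2.801, N1 = 14, N2 = 24
base radii: r_b1 = 18.714185, r_b2 = 32.081460
tip radii: r_a1 = 23.217489, r_a2 = 37.314922
inv(α') = inv(17.357°) + 2·(+0.289+0.322)·tan α/(14+24) = 0.01967138  ⇒  α' = 21.86486°
a' = a·cos α / cos α' = 53.2190·cos 17.357°/cos 21.86486° = 54.732863
action lengths: √(r_a1²−r_b1²) = 13.741582, √(r_a2²−r_b2²) = 19.057369
base pitch p_b = π·m·cos α = 8.398907
CR = (13.741582 + 19.057369 − 54.732863·sin 21.86486°)/8.398907 = 1.478218
contact ratio ≈ 1.4782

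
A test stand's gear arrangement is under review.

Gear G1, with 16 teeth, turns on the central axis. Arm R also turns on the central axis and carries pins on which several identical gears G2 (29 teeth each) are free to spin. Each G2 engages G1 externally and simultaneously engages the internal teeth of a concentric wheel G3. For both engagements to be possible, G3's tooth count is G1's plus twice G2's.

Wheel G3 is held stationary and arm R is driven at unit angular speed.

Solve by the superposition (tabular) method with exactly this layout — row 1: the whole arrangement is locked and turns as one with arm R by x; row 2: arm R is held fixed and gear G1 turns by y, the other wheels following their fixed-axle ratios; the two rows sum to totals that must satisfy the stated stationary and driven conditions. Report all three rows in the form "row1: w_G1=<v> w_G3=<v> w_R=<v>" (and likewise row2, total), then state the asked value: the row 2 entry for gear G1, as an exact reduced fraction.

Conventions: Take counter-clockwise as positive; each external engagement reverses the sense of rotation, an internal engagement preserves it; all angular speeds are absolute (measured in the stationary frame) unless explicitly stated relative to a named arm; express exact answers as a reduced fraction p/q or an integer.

row1: w_G1=1 w_G3=1 w_R=1
row2: w_G1=37/8 w_G3=-1 w_R=0
total: w_G1=45/8 w_G3=0 w_R=1
asked value: 37/8

recognized (axles ride arm R): planetary set, 16/29/74 teeth
row 1 — lock + rotate with arm: ω_sun = ω_ring = ω_arm = x
row 2: sun turns y, ring = −(16/74)·y, arm 0
boundary: total ω_ring = x − (16/74)·y = 0 and total ω_arm = x = 1  ⇒  y = 37/8, x = 1
row 2 ring = −(16/74)·37/8 = -1
totals (row 1 + row 2): sun 1 + 37/8 = 45/8, ring 1 + (-1) = 0, arm 1 + 0 = 1
asked cell (row2, sun) = 37/8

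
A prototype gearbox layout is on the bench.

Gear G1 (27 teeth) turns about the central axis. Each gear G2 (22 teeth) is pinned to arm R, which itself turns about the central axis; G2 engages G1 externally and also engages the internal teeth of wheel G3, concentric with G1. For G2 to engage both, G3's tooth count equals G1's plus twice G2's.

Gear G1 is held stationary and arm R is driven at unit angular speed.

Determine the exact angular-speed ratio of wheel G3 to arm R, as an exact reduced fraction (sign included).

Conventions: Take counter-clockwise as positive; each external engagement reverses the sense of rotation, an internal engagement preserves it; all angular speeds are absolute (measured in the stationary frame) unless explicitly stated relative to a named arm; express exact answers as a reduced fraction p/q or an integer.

98/71

recognized (axles ride arm R): planetary set, 27/22/71 teeth
ring teeth: 27 + 2·22 = 71
27(ω_sun−ω_arm) = −71(ω_ring−ω_arm),  ω_sun = 0, ω_arm = 1
ω_ring = 1 − (27/71)(0−1) = 98/71
ω_out/ω_in = 98/71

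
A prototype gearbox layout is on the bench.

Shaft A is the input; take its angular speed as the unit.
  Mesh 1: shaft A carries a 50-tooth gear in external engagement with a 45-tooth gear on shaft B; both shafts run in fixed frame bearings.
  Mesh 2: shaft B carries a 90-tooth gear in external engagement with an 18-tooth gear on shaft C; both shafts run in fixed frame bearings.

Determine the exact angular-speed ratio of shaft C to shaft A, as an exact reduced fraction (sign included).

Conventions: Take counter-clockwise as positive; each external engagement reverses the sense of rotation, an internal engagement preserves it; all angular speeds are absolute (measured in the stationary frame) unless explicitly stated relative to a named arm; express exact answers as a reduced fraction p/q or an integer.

50/9

class = fixed-axis compound train [2 meshes; 2 ratios multiply, 2 sense flips]
mesh 1 [50T→45T]: running ratio 10/9, sense −
mesh 2 [90T→18T]: running ratio 50/9, sense +
ω_out/ω_in = 50/9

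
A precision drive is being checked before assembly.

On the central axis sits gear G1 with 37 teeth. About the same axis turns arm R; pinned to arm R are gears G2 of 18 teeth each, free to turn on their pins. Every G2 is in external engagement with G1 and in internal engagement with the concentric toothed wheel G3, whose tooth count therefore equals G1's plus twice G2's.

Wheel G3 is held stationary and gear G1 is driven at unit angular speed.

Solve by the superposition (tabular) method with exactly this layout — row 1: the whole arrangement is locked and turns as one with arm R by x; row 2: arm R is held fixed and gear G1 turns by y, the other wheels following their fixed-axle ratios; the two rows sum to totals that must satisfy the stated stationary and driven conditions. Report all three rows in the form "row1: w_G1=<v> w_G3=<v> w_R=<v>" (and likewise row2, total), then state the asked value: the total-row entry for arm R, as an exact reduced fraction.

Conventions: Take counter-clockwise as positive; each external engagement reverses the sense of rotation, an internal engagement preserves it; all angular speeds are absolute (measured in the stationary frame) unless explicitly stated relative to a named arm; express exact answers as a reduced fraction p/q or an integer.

planetary set (37T centre, 18T on arm, 73T internal) — Willis relation
row 1 (train locked, turned with arm): all members turn x
row 2: sun turns y, ring = −(37/73)·y, arm 0
boundary: total ω_ring = x − (37/73)·y = 0 and total ω_sun = x + y = 1  ⇒  y = 73/110, x = 37/110
row 2 ring = −(37/73)·73/110 = -37/110
totals (row 1 + row 2): sun 37/110 + 73/110 = 1, ring 37/110 + (-37/110) = 0, arm 37/110 + 0 = 37/110
asked cell (total, arm) = 37/110

row1: w_G1=37/110 w_G3=37/110 w_R=37/110
row2: w_G1=73/110 w_G3=-37/110 w_R=0
total: w_G1=1 w_G3=0 w_R=37/110
asked value: 37/110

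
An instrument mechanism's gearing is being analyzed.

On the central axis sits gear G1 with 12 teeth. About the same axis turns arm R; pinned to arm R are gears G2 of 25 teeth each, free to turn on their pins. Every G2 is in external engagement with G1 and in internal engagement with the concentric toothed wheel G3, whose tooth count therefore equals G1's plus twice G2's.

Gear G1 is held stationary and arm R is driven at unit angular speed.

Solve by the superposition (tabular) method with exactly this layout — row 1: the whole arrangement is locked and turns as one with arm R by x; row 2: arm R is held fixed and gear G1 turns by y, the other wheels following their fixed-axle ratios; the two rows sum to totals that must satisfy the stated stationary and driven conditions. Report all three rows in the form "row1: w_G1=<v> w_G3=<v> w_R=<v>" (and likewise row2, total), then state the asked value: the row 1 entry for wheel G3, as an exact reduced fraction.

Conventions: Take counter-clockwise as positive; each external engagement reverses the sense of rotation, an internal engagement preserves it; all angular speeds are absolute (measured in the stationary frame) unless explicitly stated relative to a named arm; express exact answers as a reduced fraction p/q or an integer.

row1: w_G1=1 w_G3=1 w_R=1
row2: w_G1=-1 w_G3=6/31 w_R=0
total: w_G1=0 w_G3=37/31 w_R=1
asked value: 1

class = planetary set [G3 = 12+2·25 = 62; Willis about the carrier]
row 1 — lock + rotate with arm: ω_sun = ω_ring = ω_arm = x
row 2 — arm fixed, fixed-axis ratios: sun y, ring −(12/62)·y, arm 0
boundary: total ω_sun = x + y = 0 and total ω_arm = x = 1  ⇒  y = -1, x = 1
row 2 ring = −(12/62)·(-1) = 6/31
totals (row 1 + row 2): sun 1 + (-1) = 0, ring 1 + 6/31 = 37/31, arm 1 + 0 = 1
asked cell (row1, ring) = 1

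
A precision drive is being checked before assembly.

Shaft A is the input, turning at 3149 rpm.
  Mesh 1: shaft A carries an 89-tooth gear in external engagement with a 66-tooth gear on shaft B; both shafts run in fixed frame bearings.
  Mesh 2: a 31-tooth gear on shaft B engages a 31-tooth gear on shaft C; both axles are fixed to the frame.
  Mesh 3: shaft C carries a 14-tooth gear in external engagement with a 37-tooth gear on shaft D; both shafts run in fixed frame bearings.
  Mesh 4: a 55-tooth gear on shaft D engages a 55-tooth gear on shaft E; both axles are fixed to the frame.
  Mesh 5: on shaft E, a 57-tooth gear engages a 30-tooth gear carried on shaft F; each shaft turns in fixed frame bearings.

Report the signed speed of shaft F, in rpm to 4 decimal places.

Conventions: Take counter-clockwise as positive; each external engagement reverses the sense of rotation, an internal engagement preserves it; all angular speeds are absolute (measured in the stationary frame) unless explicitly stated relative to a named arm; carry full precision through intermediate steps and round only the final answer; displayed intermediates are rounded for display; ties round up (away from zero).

5-mesh fixed-axis compound train (all bearings frame-fixed)
mesh 1 [89T→66T]: ω = 3149.0000×89/66 = 4246.3788 rpm, sense flips to −
mesh 2 [31T→31T]: ω = 4246.3788×31/31 = 4246.3788 rpm, sense flips to +
mesh 3 [14T→37T]: ω = 4246.3788×14/37 = 1606.7379 rpm, sense flips to −
mesh 4 [55T→55T]: ω = 1606.7379×55/55 = 1606.7379 rpm, sense flips to +
mesh 5 [57T→30T]: ω = 1606.7379×57/30 = 3052.8020 rpm, sense flips to −
signed output speed = -3052.8020 rpm

-3052.8020 rpm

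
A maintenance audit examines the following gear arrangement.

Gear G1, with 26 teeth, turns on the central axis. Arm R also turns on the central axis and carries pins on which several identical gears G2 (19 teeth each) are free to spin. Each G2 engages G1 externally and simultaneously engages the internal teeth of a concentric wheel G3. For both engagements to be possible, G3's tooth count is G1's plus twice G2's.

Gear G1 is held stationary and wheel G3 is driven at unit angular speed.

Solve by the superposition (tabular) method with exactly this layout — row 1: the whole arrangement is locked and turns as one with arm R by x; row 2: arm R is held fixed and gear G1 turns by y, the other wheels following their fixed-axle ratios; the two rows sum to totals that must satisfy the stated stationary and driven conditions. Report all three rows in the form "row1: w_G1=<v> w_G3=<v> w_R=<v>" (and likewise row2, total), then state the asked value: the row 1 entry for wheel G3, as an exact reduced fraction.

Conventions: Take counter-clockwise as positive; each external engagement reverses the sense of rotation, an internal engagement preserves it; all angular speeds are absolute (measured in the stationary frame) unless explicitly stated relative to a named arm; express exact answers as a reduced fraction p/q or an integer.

topology: planetary set — G1 26T / G2 19T / G3 64T, arm = carrier (Willis)
row 1: whole set turns with the arm by x
row 2 — arm fixed, fixed-axis ratios: sun y, ring −(26/64)·y, arm 0
boundary: total ω_sun = x + y = 0 and total ω_ring = x − (26/64)·y = 1  ⇒  y = -32/45, x = 32/45
row 2 ring = −(26/64)·(-32/45) = 13/45
totals (row 1 + row 2): sun 32/45 + (-32/45) = 0, ring 32/45 + 13/45 = 1, arm 32/45 + 0 = 32/45
asked cell (row1, ring) = 32/45

row1: w_G1=32/45 w_G3=32/45 w_R=32/45
row2: w_G1=-32/45 w_G3=13/45 w_R=0
total: w_G1=0 w_G3=1 w_R=32/45
asked value: 32/45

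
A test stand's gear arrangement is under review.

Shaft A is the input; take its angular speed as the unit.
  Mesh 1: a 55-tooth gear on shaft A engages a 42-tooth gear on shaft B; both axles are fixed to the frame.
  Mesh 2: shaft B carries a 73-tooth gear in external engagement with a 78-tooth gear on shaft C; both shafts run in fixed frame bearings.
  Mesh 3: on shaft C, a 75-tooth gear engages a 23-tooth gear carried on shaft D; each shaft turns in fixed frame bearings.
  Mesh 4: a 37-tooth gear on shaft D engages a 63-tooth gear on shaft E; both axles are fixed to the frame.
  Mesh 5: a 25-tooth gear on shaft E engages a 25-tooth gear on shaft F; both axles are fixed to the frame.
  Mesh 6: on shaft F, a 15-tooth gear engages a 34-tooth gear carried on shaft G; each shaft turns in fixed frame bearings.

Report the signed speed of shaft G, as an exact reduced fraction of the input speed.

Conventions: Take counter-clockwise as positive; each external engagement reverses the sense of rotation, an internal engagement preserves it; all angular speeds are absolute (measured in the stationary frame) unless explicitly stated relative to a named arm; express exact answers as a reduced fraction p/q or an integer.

18569375/17932824

6-mesh fixed-axis compound train (all bearings frame-fixed)
mesh 1 [55T→42T]: |ω|/ω_in = 1×55/42 = 55/42, sense flips to −
mesh 2 [73T→78T]: |ω|/ω_in = (55/42)×73/78 = 4015/3276, sense flips to +
mesh 3 [75T→23T]: |ω|/ω_in = (4015/3276)×75/23 = 100375/25116, sense flips to −
mesh 4 [37T→63T]: |ω|/ω_in = (100375/25116)×37/63 = 3713875/1582308, sense flips to +
mesh 5 [25T→25T]: |ω|/ω_in = (3713875/1582308)×25/25 = 3713875/1582308, sense flips to −
mesh 6 [15T→34T]: |ω|/ω_in = (3713875/1582308)×15/34 = 18569375/17932824, sense flips to +
signed output speed (× input speed) = 18569375/17932824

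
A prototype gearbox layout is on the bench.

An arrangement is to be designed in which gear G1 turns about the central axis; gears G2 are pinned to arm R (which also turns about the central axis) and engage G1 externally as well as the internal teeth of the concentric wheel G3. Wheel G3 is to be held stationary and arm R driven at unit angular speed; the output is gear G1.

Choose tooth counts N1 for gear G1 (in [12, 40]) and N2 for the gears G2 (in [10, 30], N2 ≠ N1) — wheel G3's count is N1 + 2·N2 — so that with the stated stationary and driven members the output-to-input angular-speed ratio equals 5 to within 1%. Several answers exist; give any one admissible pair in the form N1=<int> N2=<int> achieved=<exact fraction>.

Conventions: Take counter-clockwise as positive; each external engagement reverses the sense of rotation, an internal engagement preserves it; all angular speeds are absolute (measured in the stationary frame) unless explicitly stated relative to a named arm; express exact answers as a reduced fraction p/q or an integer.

topology: planetary set — design target 5, arm = carrier (Willis)
Willis with ω_ring = 0: ω_sun/ω_arm = (N1+N3)/N1; set equal to 5  ⇒  N3/N1 = 5 − 1 = 4
N3 = N1 + 2·N2  ⇒  N2/N1 = (N3/N1 − 1)/2 = (4 − 1)/2 = 3/2
smallest multiple with N1 ≥ 12 and N2 ≥ 10: k = 6  ⇒  N1 = 6·2 = 12, N2 = 6·3 = 18 (N1 ≤ 40, N2 ≤ 30, N2 ≠ N1 ✓), N3 = 12 + 2·18 = 48
check: (N1+N3)/N1 with N1 = 12, N3 = 48 gives 5; |achieved − target| = 0 ≤ 1/20 ✓

N1=12 N2=18 achieved=5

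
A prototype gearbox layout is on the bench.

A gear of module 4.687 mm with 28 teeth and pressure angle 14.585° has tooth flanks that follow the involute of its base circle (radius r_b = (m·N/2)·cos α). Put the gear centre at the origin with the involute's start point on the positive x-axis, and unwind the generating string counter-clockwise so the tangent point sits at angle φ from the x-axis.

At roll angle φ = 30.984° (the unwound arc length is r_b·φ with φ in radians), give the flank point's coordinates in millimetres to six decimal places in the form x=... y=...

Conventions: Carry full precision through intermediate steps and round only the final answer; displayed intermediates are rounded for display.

x=72.120904 y=3.250625

single-mesh involute tooth geometry (28T wheel at module 4.687)
pitch radius r_p = m·N/2 = 4.687·28/2 = 65.618000
base radius r_b = r_p·cos α = 65.618000·cos 14.585° = 63.503468
roll angle φ = 30.984° = 0.54077282 rad
x = r_b·(cos φ + φ·sin φ) = 72.120904
y = r_b·(sin φ − φ·cos φ) = 3.250625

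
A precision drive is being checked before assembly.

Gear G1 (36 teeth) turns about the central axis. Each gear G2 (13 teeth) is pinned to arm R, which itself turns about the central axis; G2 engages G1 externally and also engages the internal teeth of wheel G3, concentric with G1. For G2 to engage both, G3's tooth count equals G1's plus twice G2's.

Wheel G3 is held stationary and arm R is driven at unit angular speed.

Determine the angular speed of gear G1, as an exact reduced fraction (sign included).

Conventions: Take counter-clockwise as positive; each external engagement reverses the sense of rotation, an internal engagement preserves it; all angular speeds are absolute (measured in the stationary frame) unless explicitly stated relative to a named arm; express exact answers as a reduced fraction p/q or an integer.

49/18

topology: planetary set — G1 36T / G2 13T / G3 62T, arm = carrier (Willis)
ring teeth: 36 + 2·13 = 62
36(ω_sun−ω_arm) = −62(ω_ring−ω_arm),  ω_ring = 0, ω_arm = 1
ω_sun = 1 − (62/36)(0−1) = 49/18
exact speed ratio = 49/18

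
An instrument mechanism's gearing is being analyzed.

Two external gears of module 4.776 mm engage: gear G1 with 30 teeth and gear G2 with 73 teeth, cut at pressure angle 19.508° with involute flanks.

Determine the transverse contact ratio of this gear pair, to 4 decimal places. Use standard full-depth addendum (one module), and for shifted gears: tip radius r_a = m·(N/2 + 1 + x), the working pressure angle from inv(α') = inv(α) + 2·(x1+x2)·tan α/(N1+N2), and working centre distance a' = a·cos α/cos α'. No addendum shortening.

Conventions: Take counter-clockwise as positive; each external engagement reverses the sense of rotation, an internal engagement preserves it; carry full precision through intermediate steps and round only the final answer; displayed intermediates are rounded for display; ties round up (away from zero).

1.7595

recognized (one external pair, fixed centres): single-mesh tooth geometry, m = 4.776, N1 = 30, N2 = 73
base radii: r_b1 = 67.527497, r_b2 = 164.316909
tip radii: r_a1 = 76.416000, r_a2 = 179.100000
no profile shift: α' = α, a' = a
action lengths: √(r_a1²−r_b1²) = 35.769292, √(r_a2²−r_b2²) = 71.251410
base pitch p_b = π·m·cos α = 14.142926
CR = (35.769292 + 71.251410 − 245.964000·sin 19.50800°)/14.142926 = 1.759456
contact ratio ≈ 1.7595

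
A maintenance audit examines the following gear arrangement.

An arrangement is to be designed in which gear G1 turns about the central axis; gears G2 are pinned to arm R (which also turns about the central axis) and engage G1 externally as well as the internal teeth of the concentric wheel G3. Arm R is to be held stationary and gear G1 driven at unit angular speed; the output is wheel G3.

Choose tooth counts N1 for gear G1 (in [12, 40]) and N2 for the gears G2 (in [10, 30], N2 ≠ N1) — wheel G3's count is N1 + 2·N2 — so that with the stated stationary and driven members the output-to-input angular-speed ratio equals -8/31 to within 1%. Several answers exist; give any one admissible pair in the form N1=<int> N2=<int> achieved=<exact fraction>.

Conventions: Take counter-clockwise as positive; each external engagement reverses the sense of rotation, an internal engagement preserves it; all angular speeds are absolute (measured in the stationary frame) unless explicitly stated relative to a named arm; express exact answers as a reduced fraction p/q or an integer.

class = planetary set [ratio -8/31 wanted; Willis about the carrier]
Willis with ω_arm = 0: ω_ring/ω_sun = −N1/N3; set equal to -8/31  ⇒  N3/N1 = −1/(-8/31) = 31/8
N3 = N1 + 2·N2  ⇒  N2/N1 = (N3/N1 − 1)/2 = (31/8 − 1)/2 = 23/16
smallest multiple with N1 ≥ 12 and N2 ≥ 10: k = 1  ⇒  N1 = 1·16 = 16, N2 = 1·23 = 23 (N1 ≤ 40, N2 ≤ 30, N2 ≠ N1 ✓), N3 = 16 + 2·23 = 62
check: −N1/N3 with N1 = 16, N3 = 62 gives -8/31; |achieved − target| = 0 ≤ 2/775 ✓

N1=16 N2=23 achieved=-8/31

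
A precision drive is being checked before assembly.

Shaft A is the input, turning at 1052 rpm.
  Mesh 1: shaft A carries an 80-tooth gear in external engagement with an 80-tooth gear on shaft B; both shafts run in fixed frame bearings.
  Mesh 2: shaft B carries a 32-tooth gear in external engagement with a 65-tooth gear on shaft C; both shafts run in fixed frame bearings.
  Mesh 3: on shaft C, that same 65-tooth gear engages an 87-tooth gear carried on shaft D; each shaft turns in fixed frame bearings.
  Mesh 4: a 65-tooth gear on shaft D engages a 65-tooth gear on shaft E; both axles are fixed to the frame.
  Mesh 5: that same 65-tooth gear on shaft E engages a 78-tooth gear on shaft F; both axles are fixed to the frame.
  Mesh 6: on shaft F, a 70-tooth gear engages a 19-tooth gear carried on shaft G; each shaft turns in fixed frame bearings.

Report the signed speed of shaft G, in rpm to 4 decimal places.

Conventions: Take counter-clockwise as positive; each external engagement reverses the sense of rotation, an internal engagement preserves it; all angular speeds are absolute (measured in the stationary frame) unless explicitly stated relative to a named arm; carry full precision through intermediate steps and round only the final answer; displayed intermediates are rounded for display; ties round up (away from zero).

6-mesh fixed-axis compound train (all bearings frame-fixed)
mesh 1 [80T→80T]: ω = 1052.0000×80/80 = 1052.0000 rpm, sense flips to −
mesh 2 [32T→65T]: ω = 1052.0000×32/65 = 517.9077 rpm, sense flips to +
mesh 3 [65T→87T]: ω = 517.9077×65/87 = 386.9425 rpm, sense flips to −
mesh 4 [65T→65T]: ω = 386.9425×65/65 = 386.9425 rpm, sense flips to +
mesh 5 [65T→78T]: ω = 386.9425×65/78 = 322.4521 rpm, sense flips to −
mesh 6 [70T→19T]: ω = 322.4521×70/19 = 1187.9814 rpm, sense flips to +
signed output speed = +1187.9814 rpm

+1187.9814 rpm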